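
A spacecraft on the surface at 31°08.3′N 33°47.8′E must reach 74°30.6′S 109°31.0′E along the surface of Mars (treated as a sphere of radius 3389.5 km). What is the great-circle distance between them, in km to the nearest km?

6876 km

Let φ₁ = 0.5435 rad, φ₂ = -1.3004 rad, and Δλ = 1.3216 rad.
cos c = sin φ₁ sin φ₂ + cos φ₁ cos φ₂ cos Δλ = (0.5171)(-0.9637) + (0.8559)(0.2671)(0.2467) = -0.44194,
so c = arccos(-0.44194) = 2.02856 rad.
Distance = R·c = 3389.5 × 2.0286 ≈ 6876 km.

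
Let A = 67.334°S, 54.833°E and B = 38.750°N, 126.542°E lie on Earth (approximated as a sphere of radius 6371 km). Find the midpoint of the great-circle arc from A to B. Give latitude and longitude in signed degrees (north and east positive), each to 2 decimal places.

-16.98°, 104.44°

Central angle δ = 2.0752 rad. Interpolating on the sphere with fraction f = 0.5:
P = [sin((1−f)δ)·A + sin(fδ)·B] / sin δ = 0.9837·A + 0.9837·B in Cartesian coordinates,
giving P = (-0.2384, 0.9262, -0.2920), i.e. latitude -16.98°, longitude 104.44°.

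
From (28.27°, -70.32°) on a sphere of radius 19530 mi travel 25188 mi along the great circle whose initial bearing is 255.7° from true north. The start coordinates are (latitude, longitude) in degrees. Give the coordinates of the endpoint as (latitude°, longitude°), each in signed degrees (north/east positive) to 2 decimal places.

Angular distance δ = d/R = 25188/19530 = 1.28971 rad; initial bearing θ = 4.4628 rad.
sin φ₂ = sin φ₁ cos δ + cos φ₁ sin δ cos θ = (0.4736)(0.2774) + (0.8807)(0.9608)(-0.2470) = -0.0776, so φ₂ = -4.45°.
Δλ = atan2(sin θ sin δ cos φ₁, cos δ − sin φ₁ sin φ₂) = atan2(-0.8199, 0.3142) = -69.036°.
λ₂ = -70.320° − 69.036° = -139.36°.

-4.45°, -139.36°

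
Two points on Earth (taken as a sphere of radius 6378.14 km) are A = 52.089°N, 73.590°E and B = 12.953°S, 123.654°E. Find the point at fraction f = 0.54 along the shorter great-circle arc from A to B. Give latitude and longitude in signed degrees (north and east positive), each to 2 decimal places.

18.61°, 106.32°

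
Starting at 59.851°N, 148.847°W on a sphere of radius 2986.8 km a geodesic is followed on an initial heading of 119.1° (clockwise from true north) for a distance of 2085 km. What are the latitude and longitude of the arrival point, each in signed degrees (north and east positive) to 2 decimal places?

Angular distance δ = d/R = 2085/2986.8 = 0.69807 rad; initial bearing θ = 2.0787 rad.
sin φ₂ = sin φ₁ cos δ + cos φ₁ sin δ cos θ = (0.8647)(0.7661) + (0.5023)(0.6427)(-0.4863) = 0.5055, so φ₂ = 30.36°.
Δλ = atan2(sin θ sin δ cos φ₁, cos δ − sin φ₁ sin φ₂) = atan2(0.2821, 0.3290) = 40.608°.
λ₂ = -148.847° + 40.608° = -108.24°.

30.36°, -108.24°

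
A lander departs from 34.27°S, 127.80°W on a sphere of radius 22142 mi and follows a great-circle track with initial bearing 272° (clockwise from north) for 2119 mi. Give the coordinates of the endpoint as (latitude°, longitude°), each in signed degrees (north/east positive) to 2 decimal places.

Angular distance δ = d/R = 2119/22142 = 0.09570 rad; initial bearing θ = 4.7473 rad.
sin φ₂ = sin φ₁ cos δ + cos φ₁ sin δ cos θ = (-0.5631)(0.9954) + (0.8264)(0.0956)(0.0349) = -0.5578, so φ₂ = -33.90°.
Δλ = atan2(sin θ sin δ cos φ₁, cos δ − sin φ₁ sin φ₂) = atan2(-0.0789, 0.6814) = -6.607°.
λ₂ = -127.800° − 6.607° = -134.41°.

-33.90°, -134.41°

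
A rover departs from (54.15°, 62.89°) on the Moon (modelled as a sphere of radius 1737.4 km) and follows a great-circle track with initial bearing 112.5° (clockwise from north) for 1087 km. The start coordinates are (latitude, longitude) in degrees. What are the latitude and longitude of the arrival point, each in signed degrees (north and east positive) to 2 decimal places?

31.72°, 102.39°

Angular distance δ = d/R = 1087/1737.4 = 0.62565 rad; initial bearing θ = 1.9635 rad.
sin φ₂ = sin φ₁ cos δ + cos φ₁ sin δ cos θ = (0.8106)(0.8106) + (0.5857)(0.5856)(-0.3827) = 0.5258, so φ₂ = 31.72°.
Δλ = atan2(sin θ sin δ cos φ₁, cos δ − sin φ₁ sin φ₂) = atan2(0.3169, 0.3844) = 39.498°.
λ₂ = 62.890° + 39.498° = 102.39°.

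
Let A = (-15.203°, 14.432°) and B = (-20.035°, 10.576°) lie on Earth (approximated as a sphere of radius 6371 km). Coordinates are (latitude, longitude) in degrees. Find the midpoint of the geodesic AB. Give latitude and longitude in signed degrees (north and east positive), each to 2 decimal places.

Central angle δ = 0.1059 rad. Interpolating on the sphere with fraction f = 0.5:
P = [sin((1−f)δ)·A + sin(fδ)·B] / sin δ = 0.5007·A + 0.5007·B in Cartesian coordinates,
giving P = (0.9303, 0.2068, -0.3028), i.e. latitude -17.63°, longitude 12.53°.

-17.63°, 12.53°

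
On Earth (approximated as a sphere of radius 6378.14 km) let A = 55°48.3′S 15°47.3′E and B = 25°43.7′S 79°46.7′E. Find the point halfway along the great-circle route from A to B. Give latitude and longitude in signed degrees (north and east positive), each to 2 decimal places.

-45.17°, 56.02°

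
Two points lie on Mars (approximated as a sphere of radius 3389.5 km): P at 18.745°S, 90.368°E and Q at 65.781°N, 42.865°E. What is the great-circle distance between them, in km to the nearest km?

5428 km

Let φ₁ = -0.3272 rad, φ₂ = 1.1481 rad, and Δλ = -0.8291 rad.
Haversine: a = sin²(Δφ/2) + cos φ₁ cos φ₂ sin²(Δλ/2) = 0.4523 + (0.9470)(0.4102)(0.1622) = 0.51532.
Central angle c = 2·arcsin(√a) = 1.60144 rad.
Distance = R·c = 3389.5 × 1.6014 ≈ 5428 km.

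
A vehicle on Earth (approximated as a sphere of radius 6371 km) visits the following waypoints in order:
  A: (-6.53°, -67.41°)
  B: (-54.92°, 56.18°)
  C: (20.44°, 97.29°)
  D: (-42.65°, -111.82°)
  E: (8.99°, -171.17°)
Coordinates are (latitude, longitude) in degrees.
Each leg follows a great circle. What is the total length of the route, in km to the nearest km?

45329 km

Leg A→B: central angle 1.7955 rad, distance 11439.2 km.
Leg B→C: central angle 1.4505 rad, distance 9241.4 km.
Leg C→D: central angle 2.5658 rad, distance 16346.6 km.
Leg D→E: central angle 1.3031 rad, distance 8302.3 km.
Total: 11439.2 + 9241.4 + 16346.6 + 8302.3 ≈ 45329 km.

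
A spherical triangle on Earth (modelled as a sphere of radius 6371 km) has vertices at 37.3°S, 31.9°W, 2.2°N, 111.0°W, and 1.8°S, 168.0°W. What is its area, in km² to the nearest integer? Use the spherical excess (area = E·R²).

37364976 km²

Side lengths (central angles): a = 0.9971, b = 2.1578, c = 1.4434 rad; semiperimeter s = 2.2991.
By l'Huilier's theorem, tan(E/4) = √[tan(s/2) tan((s−a)/2) tan((s−b)/2) tan((s−c)/2)], giving spherical excess E = 0.9206 rad.
Area = E·R² = 0.9206 × (6371)² ≈ 37364976 km².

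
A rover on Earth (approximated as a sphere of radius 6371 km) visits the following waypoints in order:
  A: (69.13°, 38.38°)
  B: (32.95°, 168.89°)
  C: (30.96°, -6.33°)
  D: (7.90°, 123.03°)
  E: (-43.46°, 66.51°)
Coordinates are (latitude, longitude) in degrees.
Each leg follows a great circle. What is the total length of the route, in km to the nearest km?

42026 km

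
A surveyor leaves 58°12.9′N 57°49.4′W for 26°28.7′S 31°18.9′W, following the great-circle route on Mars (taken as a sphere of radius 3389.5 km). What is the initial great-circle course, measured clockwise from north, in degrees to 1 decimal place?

156.4°

Δλ = 26.508° = 0.4627 rad.
y = sin Δλ · cos φ₂ = (0.4463)(0.8951) = 0.3995
x = cos φ₁ sin φ₂ − sin φ₁ cos φ₂ cos Δλ = (0.5267)(-0.4459) − (0.8500)(0.8951)(0.8949) = -0.9157
θ = atan2(y, x) = 156.43°, so the bearing is 156.4°.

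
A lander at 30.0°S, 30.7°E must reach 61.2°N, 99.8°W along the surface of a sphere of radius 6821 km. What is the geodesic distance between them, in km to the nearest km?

16091 km

Let φ₁ = -0.5236 rad, φ₂ = 1.0681 rad, and Δλ = -2.2777 rad.
cos c = sin φ₁ sin φ₂ + cos φ₁ cos φ₂ cos Δλ = (-0.5000)(0.8763) + (0.8660)(0.4818)(-0.6494) = -0.70911,
so c = arccos(-0.70911) = 2.35903 rad.
Distance = R·c = 6821 × 2.3590 ≈ 16091 km.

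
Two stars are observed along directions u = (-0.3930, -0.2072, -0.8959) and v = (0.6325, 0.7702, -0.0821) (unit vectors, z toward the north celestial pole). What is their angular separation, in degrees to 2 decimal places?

u·v = -0.3346; |u| = 1.0000, |v| = 1.0000.
cos θ = (u·v)/(|u||v|) = -0.3346, so θ = 109.55°.

109.55°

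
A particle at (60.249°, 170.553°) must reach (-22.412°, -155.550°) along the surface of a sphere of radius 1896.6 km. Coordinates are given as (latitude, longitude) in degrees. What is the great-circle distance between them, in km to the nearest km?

Let φ₁ = 1.0515 rad, φ₂ = -0.3912 rad, and Δλ = 0.5916 rad.
cos c = sin φ₁ sin φ₂ + cos φ₁ cos φ₂ cos Δλ = (0.8682)(-0.3813) + (0.4962)(0.9245)(0.8300) = 0.04977,
so c = arccos(0.04977) = 1.52100 rad.
Distance = R·c = 1896.6 × 1.5210 ≈ 2885 km.

2885 km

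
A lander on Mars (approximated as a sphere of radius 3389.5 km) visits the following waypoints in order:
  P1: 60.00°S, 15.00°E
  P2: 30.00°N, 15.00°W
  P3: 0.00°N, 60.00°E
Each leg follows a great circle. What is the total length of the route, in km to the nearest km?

10079 km

Leg P1→P2: central angle 1.6288 rad, distance 5521.0 km.
Leg P2→P3: central angle 1.3447 rad, distance 4558.0 km.
Total: 5521.0 + 4558.0 ≈ 10079 km.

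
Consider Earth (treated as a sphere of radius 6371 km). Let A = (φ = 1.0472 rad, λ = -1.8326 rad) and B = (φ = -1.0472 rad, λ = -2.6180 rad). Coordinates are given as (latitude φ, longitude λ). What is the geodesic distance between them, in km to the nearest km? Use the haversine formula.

13897 km

In radians: φ₁ = 1.0472, φ₂ = -1.0472, Δλ = -45.000° = -0.7854 rad.
Haversine: a = sin²(Δφ/2) + cos φ₁ cos φ₂ sin²(Δλ/2) = 0.7500 + (0.5000)(0.5000)(0.1464) = 0.78661.
Central angle c = 2·arcsin(√a) = 2.18124 rad.
Distance = R·c = 6371 × 2.1812 ≈ 13897 km.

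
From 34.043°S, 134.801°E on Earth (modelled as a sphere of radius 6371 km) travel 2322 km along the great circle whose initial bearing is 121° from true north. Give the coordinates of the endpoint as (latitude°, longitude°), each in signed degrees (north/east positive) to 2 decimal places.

Angular distance δ = d/R = 2322/6371 = 0.36446 rad; initial bearing θ = 2.1118 rad.
sin φ₂ = sin φ₁ cos δ + cos φ₁ sin δ cos θ = (-0.5598)(0.9343) + (0.8286)(0.3564)(-0.5150) = -0.6752, so φ₂ = -42.47°.
Δλ = atan2(sin θ sin δ cos φ₁, cos δ − sin φ₁ sin φ₂) = atan2(0.2532, 0.5563) = 24.468°.
λ₂ = 134.801° + 24.468° = 159.27°.

-42.47°, 159.27°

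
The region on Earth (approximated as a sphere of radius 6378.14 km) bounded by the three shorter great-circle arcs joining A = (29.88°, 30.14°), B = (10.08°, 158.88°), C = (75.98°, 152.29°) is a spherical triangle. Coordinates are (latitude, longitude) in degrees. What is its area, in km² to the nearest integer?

Side lengths (central angles): a = 1.1519, b = 1.1901, c = 2.0342 rad; semiperimeter s = 2.1881.
By l'Huilier's theorem, tan(E/4) = √[tan(s/2) tan((s−a)/2) tan((s−b)/2) tan((s−c)/2)], giving spherical excess E = 0.8484 rad.
Area = E·R² = 0.8484 × (6378.14)² ≈ 34515259 km².

34515259 km²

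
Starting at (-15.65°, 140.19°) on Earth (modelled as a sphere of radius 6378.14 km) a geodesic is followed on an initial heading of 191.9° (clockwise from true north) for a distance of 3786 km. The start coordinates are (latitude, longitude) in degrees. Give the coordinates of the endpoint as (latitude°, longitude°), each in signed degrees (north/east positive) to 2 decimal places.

Angular distance δ = d/R = 3786/6378.14 = 0.59359 rad; initial bearing θ = 3.3493 rad.
sin φ₂ = sin φ₁ cos δ + cos φ₁ sin δ cos θ = (-0.2698)(0.8289) + (0.9629)(0.5593)(-0.9785) = -0.7506, so φ₂ = -48.65°.
Δλ = atan2(sin θ sin δ cos φ₁, cos δ − sin φ₁ sin φ₂) = atan2(-0.1111, 0.6264) = -10.054°.
λ₂ = 140.190° − 10.054° = 130.14°.

-48.65°, 130.14°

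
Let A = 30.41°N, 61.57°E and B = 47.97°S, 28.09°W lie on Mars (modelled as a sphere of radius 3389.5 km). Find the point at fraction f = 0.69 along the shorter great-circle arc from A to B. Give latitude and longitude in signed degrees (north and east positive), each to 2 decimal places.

The central angle between A and B is δ = 1.9526 rad.
With f = 0.69, the slerp weights are sin((1−f)δ)/sin δ = 0.6131 and sin(fδ)/sin δ = 1.0508.
Weighted sum of the unit vectors: (0.6131)·(0.4106,0.7584,0.5062) + (1.0508)·(0.5907,-0.3152,-0.7428) = (0.8724, 0.1338, -0.4701).
Converting back: φ = atan2(z, √(x²+y²)) = -28.04°, λ = atan2(y, x) = 8.72°.

-28.04°, 8.72°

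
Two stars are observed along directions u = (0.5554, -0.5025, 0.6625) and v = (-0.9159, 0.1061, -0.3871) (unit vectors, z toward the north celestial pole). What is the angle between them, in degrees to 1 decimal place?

u·v = -0.8185; |u| = 0.9999, |v| = 1.0000.
cos θ = (u·v)/(|u||v|) = -0.8185, so θ = 144.9°.

144.9°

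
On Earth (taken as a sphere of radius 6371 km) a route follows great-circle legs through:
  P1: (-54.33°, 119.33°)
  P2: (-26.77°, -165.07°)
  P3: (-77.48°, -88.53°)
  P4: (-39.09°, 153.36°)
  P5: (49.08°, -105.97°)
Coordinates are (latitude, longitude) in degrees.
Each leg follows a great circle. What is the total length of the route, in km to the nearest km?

33767 km

Leg P1→P2: central angle 1.0525 rad, distance 6705.6 km.
Leg P2→P3: central angle 1.0647 rad, distance 6783.3 km.
Leg P3→P4: central angle 1.0048 rad, distance 6401.5 km.
Leg P4→P5: central angle 2.1780 rad, distance 13876.1 km.
Total: 6705.6 + 6783.3 + 6401.5 + 13876.1 ≈ 33767 km.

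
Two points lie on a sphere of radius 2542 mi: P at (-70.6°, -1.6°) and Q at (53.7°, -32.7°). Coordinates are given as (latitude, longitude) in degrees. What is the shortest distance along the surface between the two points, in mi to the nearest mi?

Let φ₁ = -1.2322 rad, φ₂ = 0.9372 rad, and Δλ = -0.5428 rad.
cos c = sin φ₁ sin φ₂ + cos φ₁ cos φ₂ cos Δλ = (-0.9432)(0.8059) + (0.3322)(0.5920)(0.8563) = -0.59179,
so c = arccos(-0.59179) = 2.20407 rad.
Distance = R·c = 2542 × 2.2041 ≈ 5603 mi.

5603 mi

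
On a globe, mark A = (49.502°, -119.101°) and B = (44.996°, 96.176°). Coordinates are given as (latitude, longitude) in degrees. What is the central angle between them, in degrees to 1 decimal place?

80.6°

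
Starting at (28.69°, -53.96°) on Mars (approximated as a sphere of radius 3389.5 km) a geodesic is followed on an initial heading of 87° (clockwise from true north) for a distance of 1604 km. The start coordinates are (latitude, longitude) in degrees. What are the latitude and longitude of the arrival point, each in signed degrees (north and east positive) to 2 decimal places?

Angular distance δ = d/R = 1604/3389.5 = 0.47323 rad; initial bearing θ = 1.5184 rad.
sin φ₂ = sin φ₁ cos δ + cos φ₁ sin δ cos θ = (0.4801)(0.8901) + (0.8772)(0.4558)(0.0523) = 0.4482, so φ₂ = 26.63°.
Δλ = atan2(sin θ sin δ cos φ₁, cos δ − sin φ₁ sin φ₂) = atan2(0.3993, 0.6749) = 30.607°.
λ₂ = -53.960° + 30.607° = -23.35°.

26.63°, -23.35°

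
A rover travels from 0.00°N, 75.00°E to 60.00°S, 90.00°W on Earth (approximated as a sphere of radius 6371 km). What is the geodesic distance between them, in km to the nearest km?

13219 km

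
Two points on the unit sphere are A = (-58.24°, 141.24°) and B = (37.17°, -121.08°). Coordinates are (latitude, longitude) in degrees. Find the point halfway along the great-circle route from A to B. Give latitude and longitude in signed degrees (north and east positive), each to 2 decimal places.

Central angle δ = 2.1770 rad. Interpolating on the sphere with fraction f = 0.5:
P = [sin((1−f)δ)·A + sin(fδ)·B] / sin δ = 1.0780·A + 1.0780·B in Cartesian coordinates,
giving P = (-0.8859, -0.3805, -0.2653), i.e. latitude -15.38°, longitude -156.76°.

-15.38°, -156.76°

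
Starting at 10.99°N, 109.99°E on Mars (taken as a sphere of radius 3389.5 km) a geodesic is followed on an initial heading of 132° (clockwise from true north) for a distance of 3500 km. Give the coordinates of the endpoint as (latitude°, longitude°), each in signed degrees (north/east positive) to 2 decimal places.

-27.79°, 156.15°

Angular distance δ = d/R = 3500/3389.5 = 1.03260 rad; initial bearing θ = 2.3038 rad.
sin φ₂ = sin φ₁ cos δ + cos φ₁ sin δ cos θ = (0.1906)(0.5126) + (0.9817)(0.8586)(-0.6691) = -0.4663, so φ₂ = -27.79°.
Δλ = atan2(sin θ sin δ cos φ₁, cos δ − sin φ₁ sin φ₂) = atan2(0.6264, 0.6015) = 46.162°.
λ₂ = 109.990° + 46.162° = 156.15°.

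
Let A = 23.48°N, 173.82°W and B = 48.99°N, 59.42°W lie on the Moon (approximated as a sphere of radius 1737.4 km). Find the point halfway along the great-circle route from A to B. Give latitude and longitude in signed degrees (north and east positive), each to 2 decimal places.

The central angle between A and B is δ = 1.5188 rad.
With f = 0.5, the slerp weights are sin((1−f)δ)/sin δ = 0.6894 and sin(fδ)/sin δ = 0.6894.
Weighted sum of the unit vectors: (0.6894)·(-0.9119,-0.0987,0.3984) + (0.6894)·(0.3338,-0.5649,0.7546) = (-0.3985, -0.4575, 0.7949).
Converting back: φ = atan2(z, √(x²+y²)) = 52.65°, λ = atan2(y, x) = -131.06°.

52.65°, -131.06°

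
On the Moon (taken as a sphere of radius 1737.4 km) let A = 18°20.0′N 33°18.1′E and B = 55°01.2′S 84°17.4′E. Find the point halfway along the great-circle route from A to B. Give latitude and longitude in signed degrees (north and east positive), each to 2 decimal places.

-20.04°, 52.08°

Central angle δ = 1.4859 rad. Interpolating on the sphere with fraction f = 0.5:
P = [sin((1−f)δ)·A + sin(fδ)·B] / sin δ = 0.6789·A + 0.6789·B in Cartesian coordinates,
giving P = (0.5773, 0.7411, -0.3427), i.e. latitude -20.04°, longitude 52.08°.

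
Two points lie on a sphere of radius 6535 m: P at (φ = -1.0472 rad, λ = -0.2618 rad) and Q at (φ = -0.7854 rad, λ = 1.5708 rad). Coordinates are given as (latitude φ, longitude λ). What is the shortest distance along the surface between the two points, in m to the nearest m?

6685 m

With latitudes φ₁ = -60.000°, φ₂ = -45.000° and longitude difference Δλ = 105.000°:
cos c = sin φ₁ sin φ₂ + cos φ₁ cos φ₂ cos Δλ = (-0.8660)(-0.7071) + (0.5000)(0.7071)(-0.2588) = 0.52087,
so c = arccos(0.52087) = 1.02293 rad.
Distance = R·c = 6535 × 1.0229 ≈ 6685 m.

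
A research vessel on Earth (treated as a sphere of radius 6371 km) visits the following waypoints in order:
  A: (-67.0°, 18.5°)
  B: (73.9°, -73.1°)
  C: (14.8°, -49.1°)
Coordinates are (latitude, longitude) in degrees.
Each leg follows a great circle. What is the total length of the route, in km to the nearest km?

Leg A→B: central angle 2.6625 rad, distance 16963.0 km.
Leg B→C: central angle 1.0583 rad, distance 6742.4 km.
Total: 16963.0 + 6742.4 ≈ 23705 km.

23705 km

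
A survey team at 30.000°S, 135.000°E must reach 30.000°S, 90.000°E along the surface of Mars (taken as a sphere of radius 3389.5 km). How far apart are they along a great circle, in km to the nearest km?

2290 km

With latitudes φ₁ = -30.000°, φ₂ = -30.000° and longitude difference Δλ = -45.000°:
cos c = sin φ₁ sin φ₂ + cos φ₁ cos φ₂ cos Δλ = (-0.5000)(-0.5000) + (0.8660)(0.8660)(0.7071) = 0.78033,
so c = arccos(0.78033) = 0.67560 rad.
Distance = R·c = 3389.5 × 0.6756 ≈ 2290 km.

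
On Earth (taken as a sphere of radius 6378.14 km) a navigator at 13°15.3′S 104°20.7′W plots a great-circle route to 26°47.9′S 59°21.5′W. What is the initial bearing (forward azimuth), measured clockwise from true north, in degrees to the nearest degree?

115°

With φ₁ = -0.2313, φ₂ = -0.4677, Δλ = 0.7852 rad, the forward-azimuth formula gives
θ = atan2( sin Δλ cos φ₂ , cos φ₁ sin φ₂ − sin φ₁ cos φ₂ cos Δλ ) = atan2(0.6310, -0.2941) = 114.99°.
So the initial bearing is 115°.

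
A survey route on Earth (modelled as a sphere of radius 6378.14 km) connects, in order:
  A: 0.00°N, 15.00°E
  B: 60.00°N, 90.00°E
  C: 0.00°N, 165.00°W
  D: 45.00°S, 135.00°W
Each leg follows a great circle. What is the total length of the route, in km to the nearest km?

25853 km

Leg A→B: central angle 1.4410 rad, distance 9191.0 km.
Leg B→C: central angle 1.7006 rad, distance 10846.5 km.
Leg C→D: central angle 0.9117 rad, distance 5815.2 km.
Total: 9191.0 + 10846.5 + 5815.2 ≈ 25853 km.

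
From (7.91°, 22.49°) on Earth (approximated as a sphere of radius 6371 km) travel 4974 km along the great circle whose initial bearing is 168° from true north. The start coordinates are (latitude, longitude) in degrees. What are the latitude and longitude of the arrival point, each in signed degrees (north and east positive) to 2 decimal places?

-35.74°, 32.88°

Angular distance δ = d/R = 4974/6371 = 0.78073 rad; initial bearing θ = 2.9322 rad.
sin φ₂ = sin φ₁ cos δ + cos φ₁ sin δ cos θ = (0.1376)(0.7104) + (0.9905)(0.7038)(-0.9781) = -0.5841, so φ₂ = -35.74°.
Δλ = atan2(sin θ sin δ cos φ₁, cos δ − sin φ₁ sin φ₂) = atan2(0.1449, 0.7908) = 10.386°.
λ₂ = 22.490° + 10.386° = 32.88°.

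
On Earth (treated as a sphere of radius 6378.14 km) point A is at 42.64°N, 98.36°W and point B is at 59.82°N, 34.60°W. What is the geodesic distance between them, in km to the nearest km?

In radians: φ₁ = 0.7442, φ₂ = 1.0441, Δλ = 63.760° = 1.1128 rad.
Haversine: a = sin²(Δφ/2) + cos φ₁ cos φ₂ sin²(Δλ/2) = 0.0223 + (0.7356)(0.5027)(0.2789) = 0.12546.
Central angle c = 2·arcsin(√a) = 0.72413 rad.
Distance = R·c = 6378.14 × 0.7241 ≈ 4619 km.

4619 km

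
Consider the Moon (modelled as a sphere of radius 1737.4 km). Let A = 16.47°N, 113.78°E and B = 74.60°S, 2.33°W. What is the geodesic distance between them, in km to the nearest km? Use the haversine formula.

With latitudes φ₁ = 16.470°, φ₂ = -74.600° and longitude difference Δλ = -116.110°:
Haversine: a = sin²(Δφ/2) + cos φ₁ cos φ₂ sin²(Δλ/2) = 0.5093 + (0.9590)(0.2656)(0.7200) = 0.69270.
Central angle c = 2·arcsin(√a) = 1.96645 rad.
Distance = R·c = 1737.4 × 1.9664 ≈ 3417 km.

3417 km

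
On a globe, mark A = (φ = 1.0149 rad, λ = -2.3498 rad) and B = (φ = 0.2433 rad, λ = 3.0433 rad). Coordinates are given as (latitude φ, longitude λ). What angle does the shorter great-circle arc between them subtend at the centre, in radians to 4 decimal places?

In radians: φ₁ = 1.0149, φ₂ = 0.2433, Δλ = -50.998° = -0.8901 rad.
Haversine: a = sin²(Δφ/2) + cos φ₁ cos φ₂ sin²(Δλ/2) = 0.1416 + (0.5277)(0.9705)(0.1853) = 0.23652.
Central angle c = 2·arcsin(√a) = 1.01578 rad.
So the angular separation is 1.0158 rad.

1.0158 rad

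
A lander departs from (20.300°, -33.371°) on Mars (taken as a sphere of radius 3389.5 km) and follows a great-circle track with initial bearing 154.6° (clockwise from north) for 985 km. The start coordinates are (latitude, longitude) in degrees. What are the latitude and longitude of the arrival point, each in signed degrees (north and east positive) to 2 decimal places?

5.14°, -26.28°

Angular distance δ = d/R = 985/3389.5 = 0.29060 rad; initial bearing θ = 2.6983 rad.
sin φ₂ = sin φ₁ cos δ + cos φ₁ sin δ cos θ = (0.3469)(0.9581) + (0.9379)(0.2865)(-0.9033) = 0.0896, so φ₂ = 5.14°.
Δλ = atan2(sin θ sin δ cos φ₁, cos δ − sin φ₁ sin φ₂) = atan2(0.1153, 0.9270) = 7.088°.
λ₂ = -33.371° + 7.088° = -26.28°.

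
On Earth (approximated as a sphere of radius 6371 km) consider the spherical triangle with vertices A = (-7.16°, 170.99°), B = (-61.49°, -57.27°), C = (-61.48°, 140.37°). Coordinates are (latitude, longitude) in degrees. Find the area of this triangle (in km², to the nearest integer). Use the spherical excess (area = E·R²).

21813247 km²

Side lengths (central angles): a = 0.9825, b = 1.0272, c = 1.7780 rad; semiperimeter s = 1.8939.
By l'Huilier's theorem, tan(E/4) = √[tan(s/2) tan((s−a)/2) tan((s−b)/2) tan((s−c)/2)], giving spherical excess E = 0.5374 rad.
Area = E·R² = 0.5374 × (6371)² ≈ 21813247 km².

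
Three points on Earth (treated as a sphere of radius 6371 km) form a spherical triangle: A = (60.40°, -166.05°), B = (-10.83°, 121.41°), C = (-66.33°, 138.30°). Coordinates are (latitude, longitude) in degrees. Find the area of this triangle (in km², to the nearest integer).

Side lengths (central angles): a = 0.9892, b = 2.3247, c = 1.5886 rad; semiperimeter s = 2.4512.
By l'Huilier's theorem, tan(E/4) = √[tan(s/2) tan((s−a)/2) tan((s−b)/2) tan((s−c)/2)], giving spherical excess E = 1.0536 rad.
Area = E·R² = 1.0536 × (6371)² ≈ 42764925 km².

42764925 km²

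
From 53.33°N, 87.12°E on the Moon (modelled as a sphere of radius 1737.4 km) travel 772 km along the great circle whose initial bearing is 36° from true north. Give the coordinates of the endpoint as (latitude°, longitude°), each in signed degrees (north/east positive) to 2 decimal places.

68.73°, 131.27°

Angular distance δ = d/R = 772/1737.4 = 0.44434 rad; initial bearing θ = 0.6283 rad.
sin φ₂ = sin φ₁ cos δ + cos φ₁ sin δ cos θ = (0.8021)(0.9029) + (0.5972)(0.4299)(0.8090) = 0.9319, so φ₂ = 68.73°.
Δλ = atan2(sin θ sin δ cos φ₁, cos δ − sin φ₁ sin φ₂) = atan2(0.1509, 0.1554) = 44.151°.
λ₂ = 87.120° + 44.151° = 131.27°.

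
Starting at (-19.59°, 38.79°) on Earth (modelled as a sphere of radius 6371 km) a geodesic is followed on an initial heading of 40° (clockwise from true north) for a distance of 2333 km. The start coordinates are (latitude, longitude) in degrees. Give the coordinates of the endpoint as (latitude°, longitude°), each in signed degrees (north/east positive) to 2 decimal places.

-3.13°, 52.12°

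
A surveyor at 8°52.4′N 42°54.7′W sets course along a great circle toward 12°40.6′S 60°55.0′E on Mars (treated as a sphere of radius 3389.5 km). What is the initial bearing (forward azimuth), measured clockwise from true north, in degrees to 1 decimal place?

Δλ = 103.828° = 1.8121 rad.
y = sin Δλ · cos φ₂ = (0.9710)(0.9756) = 0.9473
x = cos φ₁ sin φ₂ − sin φ₁ cos φ₂ cos Δλ = (0.9880)(-0.2194) − (0.1543)(0.9756)(-0.2390) = -0.1809
θ = atan2(y, x) = 100.81°, so the bearing is 100.8°.

100.8°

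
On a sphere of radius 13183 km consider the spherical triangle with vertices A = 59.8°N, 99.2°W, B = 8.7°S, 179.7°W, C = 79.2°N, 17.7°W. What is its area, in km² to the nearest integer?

Side lengths (central angles): a = 1.9015, b = 0.5298, c = 1.6195 rad; semiperimeter s = 2.0254.
By l'Huilier's theorem, tan(E/4) = √[tan(s/2) tan((s−a)/2) tan((s−b)/2) tan((s−c)/2)], giving spherical excess E = 0.5474 rad.
Area = E·R² = 0.5474 × (13183)² ≈ 95130830 km².

95130830 km²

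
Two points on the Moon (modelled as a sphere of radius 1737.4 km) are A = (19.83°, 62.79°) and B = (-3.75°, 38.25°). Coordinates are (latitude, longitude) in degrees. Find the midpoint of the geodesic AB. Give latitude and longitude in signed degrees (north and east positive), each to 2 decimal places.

Central angle δ = 0.5886 rad. Interpolating on the sphere with fraction f = 0.5:
P = [sin((1−f)δ)·A + sin(fδ)·B] / sin δ = 0.5225·A + 0.5225·B in Cartesian coordinates,
giving P = (0.6342, 0.7599, 0.1431), i.e. latitude 8.23°, longitude 50.15°.

8.23°, 50.15°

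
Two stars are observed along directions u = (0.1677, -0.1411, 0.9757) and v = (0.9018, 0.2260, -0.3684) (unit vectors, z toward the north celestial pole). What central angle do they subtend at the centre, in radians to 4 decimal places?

1.8133 rad

u·v = -0.2401; |u| = 1.0000, |v| = 1.0000.
cos θ = (u·v)/(|u||v|) = -0.2401, so θ = 1.8133 rad.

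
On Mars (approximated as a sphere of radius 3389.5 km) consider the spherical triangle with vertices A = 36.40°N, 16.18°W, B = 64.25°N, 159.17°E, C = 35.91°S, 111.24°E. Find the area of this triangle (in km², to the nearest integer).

Side lengths (central angles): a = 1.8676, b = 2.4101, c = 1.3837 rad; semiperimeter s = 2.8307.
By l'Huilier's theorem, tan(E/4) = √[tan(s/2) tan((s−a)/2) tan((s−b)/2) tan((s−c)/2)], giving spherical excess E = 2.6819 rad.
Area = E·R² = 2.6819 × (3389.5)² ≈ 30811650 km².

30811650 km²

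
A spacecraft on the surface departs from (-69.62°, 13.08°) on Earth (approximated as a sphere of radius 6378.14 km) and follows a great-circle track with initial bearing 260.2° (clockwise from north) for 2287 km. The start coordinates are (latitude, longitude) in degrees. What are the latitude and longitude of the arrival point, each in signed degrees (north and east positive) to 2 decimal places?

-63.97°, -38.93°

Angular distance δ = d/R = 2287/6378.14 = 0.35857 rad; initial bearing θ = 4.5413 rad.
sin φ₂ = sin φ₁ cos δ + cos φ₁ sin δ cos θ = (-0.9374)(0.9364) + (0.3482)(0.3509)(-0.1702) = -0.8986, so φ₂ = -63.97°.
Δλ = atan2(sin θ sin δ cos φ₁, cos δ − sin φ₁ sin φ₂) = atan2(-0.1204, 0.0941) = -52.008°.
λ₂ = 13.080° − 52.008° = -38.93°.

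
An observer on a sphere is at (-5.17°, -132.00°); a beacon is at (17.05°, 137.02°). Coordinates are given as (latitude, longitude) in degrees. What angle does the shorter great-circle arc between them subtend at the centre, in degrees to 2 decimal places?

92.45°

Let φ₁ = -0.0902 rad, φ₂ = 0.2976 rad, and Δλ = -1.5879 rad.
cos c = sin φ₁ sin φ₂ + cos φ₁ cos φ₂ cos Δλ = (-0.0901)(0.2932) + (0.9959)(0.9560)(-0.0171) = -0.04271,
so c = arccos(-0.04271) = 1.61352 rad.
So the angular separation is 92.45°.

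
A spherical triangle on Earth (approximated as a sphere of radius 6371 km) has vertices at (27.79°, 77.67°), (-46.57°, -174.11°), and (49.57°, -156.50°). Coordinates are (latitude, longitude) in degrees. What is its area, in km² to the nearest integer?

Side lengths (central angles): a = 1.6990, b = 1.5517, c = 2.1279 rad; semiperimeter s = 2.6893.
By l'Huilier's theorem, tan(E/4) = √[tan(s/2) tan((s−a)/2) tan((s−b)/2) tan((s−c)/2)], giving spherical excess E = 2.3272 rad.
Area = E·R² = 2.3272 × (6371)² ≈ 94461478 km².

94461478 km²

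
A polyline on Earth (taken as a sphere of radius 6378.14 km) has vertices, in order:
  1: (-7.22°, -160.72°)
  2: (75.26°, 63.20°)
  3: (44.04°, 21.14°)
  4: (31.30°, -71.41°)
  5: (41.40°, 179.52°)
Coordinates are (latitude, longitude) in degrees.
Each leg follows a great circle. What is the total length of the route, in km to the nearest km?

33011 km

Leg 1→2: central angle 1.8790 rad, distance 11984.6 km.
Leg 2→3: central angle 0.6299 rad, distance 4017.7 km.
Leg 3→4: central angle 1.2304 rad, distance 7847.9 km.
Leg 4→5: central angle 1.4362 rad, distance 9160.5 km.
Total: 11984.6 + 4017.7 + 7847.9 + 9160.5 ≈ 33011 km.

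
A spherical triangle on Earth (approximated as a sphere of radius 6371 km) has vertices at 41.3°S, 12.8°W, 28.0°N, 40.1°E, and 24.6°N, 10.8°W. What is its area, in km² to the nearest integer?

Side lengths (central angles): a = 0.7930, b = 1.1506, c = 1.4804 rad; semiperimeter s = 1.7120.
By l'Huilier's theorem, tan(E/4) = √[tan(s/2) tan((s−a)/2) tan((s−b)/2) tan((s−c)/2)], giving spherical excess E = 0.5496 rad.
Area = E·R² = 0.5496 × (6371)² ≈ 22308231 km².

22308231 km²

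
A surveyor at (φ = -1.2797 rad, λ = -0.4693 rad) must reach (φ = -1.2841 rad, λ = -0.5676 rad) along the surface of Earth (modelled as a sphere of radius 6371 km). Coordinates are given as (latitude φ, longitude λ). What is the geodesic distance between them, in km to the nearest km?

181 km

With latitudes φ₁ = -73.321°, φ₂ = -73.574° and longitude difference Δλ = -5.632°:
cos c = sin φ₁ sin φ₂ + cos φ₁ cos φ₂ cos Δλ = (-0.9579)(-0.9592) + (0.2870)(0.2828)(0.9952) = 0.99960,
so c = arccos(0.99960) = 0.02834 rad.
Distance = R·c = 6371 × 0.0283 ≈ 181 km.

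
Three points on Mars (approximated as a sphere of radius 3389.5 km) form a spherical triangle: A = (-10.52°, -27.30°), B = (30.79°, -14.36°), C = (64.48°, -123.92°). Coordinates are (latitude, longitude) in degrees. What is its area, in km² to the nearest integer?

Side lengths (central angles): a = 1.2260, b = 1.7861, c = 0.7529 rad; semiperimeter s = 1.8825.
By l'Huilier's theorem, tan(E/4) = √[tan(s/2) tan((s−a)/2) tan((s−b)/2) tan((s−c)/2)], giving spherical excess E = 0.4759 rad.
Area = E·R² = 0.4759 × (3389.5)² ≈ 5467766 km².

5467766 km²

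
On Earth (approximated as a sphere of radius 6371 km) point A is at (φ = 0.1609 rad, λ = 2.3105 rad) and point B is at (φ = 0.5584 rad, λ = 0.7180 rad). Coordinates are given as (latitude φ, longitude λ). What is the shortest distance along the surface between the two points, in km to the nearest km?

9582 km

In radians: φ₁ = 0.1609, φ₂ = 0.5584, Δλ = -91.244° = -1.5925 rad.
cos c = sin φ₁ sin φ₂ + cos φ₁ cos φ₂ cos Δλ = (0.1602)(0.5298) + (0.9871)(0.8481)(-0.0217) = 0.06671,
so c = arccos(0.06671) = 1.50403 rad.
Distance = R·c = 6371 × 1.5040 ≈ 9582 km.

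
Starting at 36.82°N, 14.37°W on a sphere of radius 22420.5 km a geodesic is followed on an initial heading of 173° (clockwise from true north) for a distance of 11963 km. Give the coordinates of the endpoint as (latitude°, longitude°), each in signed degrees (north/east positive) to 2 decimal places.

Angular distance δ = d/R = 11963/22420.5 = 0.53357 rad; initial bearing θ = 3.0194 rad.
sin φ₂ = sin φ₁ cos δ + cos φ₁ sin δ cos θ = (0.5993)(0.8610) + (0.8005)(0.5086)(-0.9925) = 0.1119, so φ₂ = 6.42°.
Δλ = atan2(sin θ sin δ cos φ₁, cos δ − sin φ₁ sin φ₂) = atan2(0.0496, 0.7939) = 3.576°.
λ₂ = -14.370° + 3.576° = -10.79°.

6.42°, -10.79°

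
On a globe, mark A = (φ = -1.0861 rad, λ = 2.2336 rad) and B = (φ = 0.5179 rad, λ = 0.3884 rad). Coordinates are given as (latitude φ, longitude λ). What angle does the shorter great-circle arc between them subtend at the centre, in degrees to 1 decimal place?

Let φ₁ = -1.0861 rad, φ₂ = 0.5179 rad, and Δλ = -1.8452 rad.
Haversine: a = sin²(Δφ/2) + cos φ₁ cos φ₂ sin²(Δλ/2) = 0.5166 + (0.4659)(0.8689)(0.6355) = 0.77387.
Central angle c = 2·arcsin(√a) = 2.15045 rad.
So the angular separation is 123.2°.

123.2°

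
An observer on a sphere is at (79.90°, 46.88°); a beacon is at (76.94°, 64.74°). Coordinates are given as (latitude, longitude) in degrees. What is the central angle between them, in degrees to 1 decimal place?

4.6°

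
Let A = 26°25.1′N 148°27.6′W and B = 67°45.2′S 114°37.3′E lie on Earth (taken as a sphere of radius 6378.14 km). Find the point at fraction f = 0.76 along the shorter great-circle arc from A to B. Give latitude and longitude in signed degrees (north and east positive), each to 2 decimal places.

Central angle δ = 2.0405 rad. Interpolating on the sphere with fraction f = 0.76:
P = [sin((1−f)δ)·A + sin(fδ)·B] / sin δ = 0.5275·A + 1.1212·B in Cartesian coordinates,
giving P = (-0.5795, 0.1388, -0.8031), i.e. latitude -53.42°, longitude 166.53°.

-53.42°, 166.53°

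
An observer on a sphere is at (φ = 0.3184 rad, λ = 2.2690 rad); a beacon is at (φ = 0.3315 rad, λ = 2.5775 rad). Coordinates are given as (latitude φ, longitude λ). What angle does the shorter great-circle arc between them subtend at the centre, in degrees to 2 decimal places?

16.76°

Let φ₁ = 0.3184 rad, φ₂ = 0.3315 rad, and Δλ = 0.3085 rad.
Haversine: a = sin²(Δφ/2) + cos φ₁ cos φ₂ sin²(Δλ/2) = 0.0000 + (0.9497)(0.9456)(0.0236) = 0.02124.
Central angle c = 2·arcsin(√a) = 0.29253 rad.
So the angular separation is 16.76°.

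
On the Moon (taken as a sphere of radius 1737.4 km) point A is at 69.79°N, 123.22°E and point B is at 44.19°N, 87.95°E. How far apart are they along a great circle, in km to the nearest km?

943 km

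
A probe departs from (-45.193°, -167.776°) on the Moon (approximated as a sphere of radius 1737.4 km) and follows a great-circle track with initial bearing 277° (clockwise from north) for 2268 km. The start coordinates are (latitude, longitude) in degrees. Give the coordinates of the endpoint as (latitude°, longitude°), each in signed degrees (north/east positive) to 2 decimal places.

-5.92°, 117.87°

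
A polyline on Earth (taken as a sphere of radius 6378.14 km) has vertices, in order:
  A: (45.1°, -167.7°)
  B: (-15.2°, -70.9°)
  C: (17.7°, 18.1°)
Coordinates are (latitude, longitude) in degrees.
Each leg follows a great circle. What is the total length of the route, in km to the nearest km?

22164 km

Leg A→B: central angle 1.8404 rad, distance 11738.5 km.
Leg B→C: central angle 1.6345 rad, distance 10425.1 km.
Total: 11738.5 + 10425.1 ≈ 22164 km.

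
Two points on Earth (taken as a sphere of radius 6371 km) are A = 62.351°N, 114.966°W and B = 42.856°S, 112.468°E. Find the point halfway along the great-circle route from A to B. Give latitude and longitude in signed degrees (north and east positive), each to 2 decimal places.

20.82°, 151.66°

Central angle δ = 2.5546 rad. Interpolating on the sphere with fraction f = 0.5:
P = [sin((1−f)δ)·A + sin(fδ)·B] / sin δ = 1.7283·A + 1.7283·B in Cartesian coordinates,
giving P = (-0.8227, 0.4437, 0.3554), i.e. latitude 20.82°, longitude 151.66°.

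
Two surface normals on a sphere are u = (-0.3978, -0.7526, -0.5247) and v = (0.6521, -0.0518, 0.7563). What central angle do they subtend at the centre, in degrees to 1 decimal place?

128.1°

u·v = -0.6173; |u| = 1.0000, |v| = 1.0000.
cos θ = (u·v)/(|u||v|) = -0.6173, so θ = 128.1°.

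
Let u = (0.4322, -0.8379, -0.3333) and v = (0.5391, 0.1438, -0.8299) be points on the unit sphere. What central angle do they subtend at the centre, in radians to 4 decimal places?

u·v = 0.3891; |u| = 1.0000, |v| = 1.0000.
cos θ = (u·v)/(|u||v|) = 0.3891, so θ = 1.1711 rad.

1.1711 rad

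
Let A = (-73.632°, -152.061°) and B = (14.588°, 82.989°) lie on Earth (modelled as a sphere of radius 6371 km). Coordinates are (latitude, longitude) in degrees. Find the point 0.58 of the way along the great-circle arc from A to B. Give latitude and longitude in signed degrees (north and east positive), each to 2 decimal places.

Central angle δ = 1.9800 rad. Interpolating on the sphere with fraction f = 0.58:
P = [sin((1−f)δ)·A + sin(fδ)·B] / sin δ = 0.8055·A + 0.9942·B in Cartesian coordinates,
giving P = (-0.0831, 0.8486, -0.5225), i.e. latitude -31.50°, longitude 95.59°.

-31.50°, 95.59°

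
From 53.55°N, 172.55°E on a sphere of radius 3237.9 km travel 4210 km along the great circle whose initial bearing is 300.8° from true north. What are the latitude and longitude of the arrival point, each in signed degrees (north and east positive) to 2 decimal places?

30.54°, 66.50°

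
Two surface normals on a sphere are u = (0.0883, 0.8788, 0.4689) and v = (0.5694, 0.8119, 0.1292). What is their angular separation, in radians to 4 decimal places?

u·v = 0.8244; |u| = 1.0000, |v| = 1.0000.
cos θ = (u·v)/(|u||v|) = 0.8243, so θ = 0.6018 rad.

0.6018 rad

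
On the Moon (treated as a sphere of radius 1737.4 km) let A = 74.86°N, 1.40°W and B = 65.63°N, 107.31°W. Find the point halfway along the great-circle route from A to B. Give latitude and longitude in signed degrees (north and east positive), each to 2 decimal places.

77.28°, -70.94°

The central angle between A and B is δ = 0.5553 rad.
With f = 0.5, the slerp weights are sin((1−f)δ)/sin δ = 0.5199 and sin(fδ)/sin δ = 0.5199.
Weighted sum of the unit vectors: (0.5199)·(0.2611,-0.0064,0.9653) + (0.5199)·(-0.1228,-0.3939,0.9109) = (0.0719, -0.2081, 0.9755).
Converting back: φ = atan2(z, √(x²+y²)) = 77.28°, λ = atan2(y, x) = -70.94°.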